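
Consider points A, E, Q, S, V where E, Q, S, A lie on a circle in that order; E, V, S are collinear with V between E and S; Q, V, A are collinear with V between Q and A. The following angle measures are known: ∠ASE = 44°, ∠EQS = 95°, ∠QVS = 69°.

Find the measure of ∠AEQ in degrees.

∠AEQ = 76°

1. ∠AQE = 44°  [same arc EA]
2. ∠EAS = 85°  [cyclic EQSA, opposite ∠Q+∠A]
3. ∠AVE = 69°  [vertical angles at V]
4. ∠AES = 51°  [△ESA]
5. ∠EAQ = 60°  [△EVA]
6. ∠AEQ = 76°  [△EQA]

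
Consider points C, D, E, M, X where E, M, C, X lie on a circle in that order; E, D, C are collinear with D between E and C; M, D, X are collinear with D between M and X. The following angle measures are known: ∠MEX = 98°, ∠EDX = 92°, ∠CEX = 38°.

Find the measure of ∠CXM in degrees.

1. ∠MCX = 82°  [cyclic EMCX, opposite ∠E+∠C]
2. ∠CMX = 38°  [same arc CX]
3. ∠CXM = 60°  [△MCX]

∠CXM = 60°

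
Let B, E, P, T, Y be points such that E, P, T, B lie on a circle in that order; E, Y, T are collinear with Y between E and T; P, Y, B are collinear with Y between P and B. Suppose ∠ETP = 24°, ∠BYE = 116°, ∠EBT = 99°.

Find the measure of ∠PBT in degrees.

1. ∠EBP = 24°  [same arc EP]
2. ∠BYT = 64°  [linear pair at Y on ET]
3. ∠BET = 40°  [△EYB]
4. ∠BTE = 41°  [△ETB]
5. ∠PBT = 75°  [△TYB]

∠PBT = 75°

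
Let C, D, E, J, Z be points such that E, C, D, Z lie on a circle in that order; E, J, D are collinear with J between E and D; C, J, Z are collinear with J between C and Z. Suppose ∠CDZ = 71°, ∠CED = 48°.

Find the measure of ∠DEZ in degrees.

1. ∠CZD = 48°  [same arc CD]
2. ∠DCZ = 61°  [△CDZ]
3. ∠DEZ = 61°  [same arc DZ]

∠DEZ = 61°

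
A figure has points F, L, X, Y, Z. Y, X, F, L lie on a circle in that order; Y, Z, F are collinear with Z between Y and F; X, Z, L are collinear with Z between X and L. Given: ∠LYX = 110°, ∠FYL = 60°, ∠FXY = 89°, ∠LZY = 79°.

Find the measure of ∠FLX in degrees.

1. ∠LFX = 70°  [cyclic YXFL, opposite ∠Y+∠F]
2. ∠FXL = 60°  [same arc FL]
3. ∠FLX = 50°  [△XFL]

∠FLX = 50°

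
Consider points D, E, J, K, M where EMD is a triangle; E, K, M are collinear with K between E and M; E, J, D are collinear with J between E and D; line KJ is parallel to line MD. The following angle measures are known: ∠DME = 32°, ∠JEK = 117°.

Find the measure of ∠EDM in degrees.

1. ∠EKJ = 32°  [KJ∥MD, corresponding at K]
2. ∠EJK = 31°  [△EKJ]
3. ∠EDM = 31°  [KJ∥MD, corresponding at J]

∠EDM = 31°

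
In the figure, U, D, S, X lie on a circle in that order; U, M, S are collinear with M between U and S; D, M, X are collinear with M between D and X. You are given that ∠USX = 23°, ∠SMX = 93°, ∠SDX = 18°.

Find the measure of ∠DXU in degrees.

1. ∠UMX = 87°  [linear pair at M on US]
2. ∠SUX = 18°  [same arc SX]
3. ∠DXU = 75°  [△UMX]

∠DXU = 75°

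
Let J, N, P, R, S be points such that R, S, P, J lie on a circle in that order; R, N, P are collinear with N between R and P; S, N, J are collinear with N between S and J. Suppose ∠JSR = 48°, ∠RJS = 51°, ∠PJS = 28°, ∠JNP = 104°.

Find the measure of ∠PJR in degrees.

1. ∠RPS = 51°  [same arc RS]
2. ∠PRS = 28°  [same arc SP]
3. ∠PSR = 101°  [△RSP]
4. ∠PJR = 79°  [cyclic RSPJ, opposite ∠S+∠J]

∠PJR = 79°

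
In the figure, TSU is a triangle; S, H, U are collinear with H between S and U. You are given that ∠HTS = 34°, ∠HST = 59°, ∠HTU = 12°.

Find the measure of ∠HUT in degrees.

1. ∠SHT = 87°  [△TSH]
2. ∠THU = 93°  [linear pair at H on SU]
3. ∠HUT = 75°  [△THU]

∠HUT = 75°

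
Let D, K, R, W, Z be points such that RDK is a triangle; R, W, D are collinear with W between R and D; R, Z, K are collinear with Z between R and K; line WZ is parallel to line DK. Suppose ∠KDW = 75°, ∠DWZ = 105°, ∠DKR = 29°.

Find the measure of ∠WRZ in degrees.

∠WRZ = 76°

1. ∠RWZ = 75°  [linear pair at W on RD]
2. ∠RZW = 29°  [WZ∥DK, corresponding at Z]
3. ∠WRZ = 76°  [△RWZ]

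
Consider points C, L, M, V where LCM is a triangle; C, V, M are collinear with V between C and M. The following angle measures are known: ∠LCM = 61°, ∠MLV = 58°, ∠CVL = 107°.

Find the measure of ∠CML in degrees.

1. ∠LVM = 73°  [linear pair at V on CM]
2. ∠LMV = 49°  [△LVM]
3. ∠CML = 49°  [V on ray MC]

∠CML = 49°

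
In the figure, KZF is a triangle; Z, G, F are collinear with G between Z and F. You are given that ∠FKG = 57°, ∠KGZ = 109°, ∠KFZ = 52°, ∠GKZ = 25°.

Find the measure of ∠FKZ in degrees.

∠FKZ = 82°

1. ∠GZK = 46°  [△KZG]
2. ∠FZK = 46°  [G on ray ZF]
3. ∠FKZ = 82°  [△KZF]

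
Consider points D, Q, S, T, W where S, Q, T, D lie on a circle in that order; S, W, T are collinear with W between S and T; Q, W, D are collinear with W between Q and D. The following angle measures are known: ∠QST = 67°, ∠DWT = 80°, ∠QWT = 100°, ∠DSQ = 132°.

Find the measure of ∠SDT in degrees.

∠SDT = 82°

1. ∠QDT = 67°  [same arc QT]
2. ∠DTS = 33°  [△TWD]
3. ∠DTQ = 48°  [cyclic SQTD, opposite ∠S+∠T]
4. ∠DQT = 65°  [△QTD]
5. ∠DST = 65°  [same arc TD]
6. ∠SDT = 82°  [△STD]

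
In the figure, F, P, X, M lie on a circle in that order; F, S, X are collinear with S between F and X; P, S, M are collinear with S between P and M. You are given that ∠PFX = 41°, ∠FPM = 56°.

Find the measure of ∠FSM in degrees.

1. ∠PMX = 41°  [same arc PX]
2. ∠FXM = 56°  [same arc FM]
3. ∠MSX = 83°  [△XSM]
4. ∠FSM = 97°  [linear pair at S on FX]

∠FSM = 97°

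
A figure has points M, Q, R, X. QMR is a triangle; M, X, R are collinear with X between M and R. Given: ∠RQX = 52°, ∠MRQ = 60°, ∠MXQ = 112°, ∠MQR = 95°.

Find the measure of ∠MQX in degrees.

∠MQX = 43°

1. ∠QMR = 25°  [△QMR]
2. ∠QMX = 25°  [X on ray MR]
3. ∠MQX = 43°  [△QMX]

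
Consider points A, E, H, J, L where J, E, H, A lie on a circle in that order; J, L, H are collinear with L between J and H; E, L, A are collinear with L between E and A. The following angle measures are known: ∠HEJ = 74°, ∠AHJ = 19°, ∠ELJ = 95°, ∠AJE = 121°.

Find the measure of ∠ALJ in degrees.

1. ∠HAJ = 106°  [cyclic JEHA, opposite ∠E+∠A]
2. ∠AEJ = 19°  [same arc JA]
3. ∠AJH = 55°  [△JHA]
4. ∠EAJ = 40°  [△JEA]
5. ∠ALJ = 85°  [△JLA]

∠ALJ = 85°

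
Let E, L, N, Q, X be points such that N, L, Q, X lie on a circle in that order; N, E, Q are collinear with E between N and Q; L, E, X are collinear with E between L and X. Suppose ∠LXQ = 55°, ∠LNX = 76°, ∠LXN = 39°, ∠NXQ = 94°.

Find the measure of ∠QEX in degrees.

1. ∠LNQ = 55°  [same arc LQ]
2. ∠NLX = 65°  [△NLX]
3. ∠LEN = 60°  [△NEL]
4. ∠QEX = 60°  [vertical angles at E]

∠QEX = 60°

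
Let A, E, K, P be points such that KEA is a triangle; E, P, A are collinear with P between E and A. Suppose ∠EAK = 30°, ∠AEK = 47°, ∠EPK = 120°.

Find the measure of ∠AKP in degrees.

∠AKP = 90°

1. ∠KAP = 30°  [P on ray AE]
2. ∠APK = 60°  [linear pair at P on EA]
3. ∠AKP = 90°  [△KPA]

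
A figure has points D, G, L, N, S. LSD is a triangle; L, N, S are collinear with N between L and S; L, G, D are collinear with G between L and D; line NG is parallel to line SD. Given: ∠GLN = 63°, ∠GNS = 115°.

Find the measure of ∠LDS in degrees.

∠LDS = 52°

1. ∠GNL = 65°  [linear pair at N on LS]
2. ∠LGN = 52°  [△LNG]
3. ∠LDS = 52°  [NG∥SD, corresponding at G]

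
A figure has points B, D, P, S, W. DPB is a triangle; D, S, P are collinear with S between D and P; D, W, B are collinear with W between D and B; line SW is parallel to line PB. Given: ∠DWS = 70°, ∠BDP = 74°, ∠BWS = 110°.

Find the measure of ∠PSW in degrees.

∠PSW = 144°

1. ∠DBP = 70°  [SW∥PB, corresponding at W]
2. ∠BPD = 36°  [△DPB]
3. ∠DSW = 36°  [SW∥PB, corresponding at S]
4. ∠PSW = 144°  [linear pair at S on DP]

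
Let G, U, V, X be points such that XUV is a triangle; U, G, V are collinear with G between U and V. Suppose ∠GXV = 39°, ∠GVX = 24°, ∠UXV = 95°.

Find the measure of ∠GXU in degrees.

1. ∠VGX = 117°  [△XGV]
2. ∠UVX = 24°  [G on ray VU]
3. ∠VUX = 61°  [△XUV]
4. ∠UGX = 63°  [linear pair at G on UV]
5. ∠GUX = 61°  [G on ray UV]
6. ∠GXU = 56°  [△XUG]

∠GXU = 56°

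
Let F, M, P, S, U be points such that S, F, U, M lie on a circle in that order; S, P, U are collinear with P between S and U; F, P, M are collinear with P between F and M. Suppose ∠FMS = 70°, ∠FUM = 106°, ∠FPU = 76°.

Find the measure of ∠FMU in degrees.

1. ∠FUS = 70°  [same arc SF]
2. ∠MFU = 34°  [△FPU]
3. ∠FMU = 40°  [△FUM]

∠FMU = 40°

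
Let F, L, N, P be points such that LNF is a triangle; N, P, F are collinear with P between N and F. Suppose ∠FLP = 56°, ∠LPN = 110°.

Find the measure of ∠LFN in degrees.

∠LFN = 54°

1. ∠FPL = 70°  [linear pair at P on NF]
2. ∠LFP = 54°  [△LPF]
3. ∠LFN = 54°  [P on ray FN]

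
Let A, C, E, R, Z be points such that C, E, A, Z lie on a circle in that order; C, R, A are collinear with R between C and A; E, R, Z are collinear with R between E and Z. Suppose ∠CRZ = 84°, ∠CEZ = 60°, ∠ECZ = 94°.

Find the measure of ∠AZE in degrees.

∠AZE = 24°

1. ∠ARZ = 96°  [linear pair at R on CA]
2. ∠CAZ = 60°  [same arc CZ]
3. ∠AZE = 24°  [△ARZ]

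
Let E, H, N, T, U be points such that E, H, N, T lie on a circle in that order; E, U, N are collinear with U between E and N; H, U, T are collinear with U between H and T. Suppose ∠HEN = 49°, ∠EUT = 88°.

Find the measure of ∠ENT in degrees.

1. ∠HTN = 49°  [same arc HN]
2. ∠NUT = 92°  [linear pair at U on EN]
3. ∠ENT = 39°  [△NUT]

∠ENT = 39°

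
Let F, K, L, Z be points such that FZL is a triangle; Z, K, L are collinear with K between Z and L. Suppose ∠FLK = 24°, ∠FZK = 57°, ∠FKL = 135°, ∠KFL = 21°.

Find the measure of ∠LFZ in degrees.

∠LFZ = 99°

1. ∠FLZ = 24°  [K on ray LZ]
2. ∠FZL = 57°  [K on ray ZL]
3. ∠LFZ = 99°  [△FZL]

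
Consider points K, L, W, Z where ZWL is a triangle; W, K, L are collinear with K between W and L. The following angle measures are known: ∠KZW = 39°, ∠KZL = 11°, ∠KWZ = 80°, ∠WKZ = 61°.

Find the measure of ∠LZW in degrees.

∠LZW = 50°

1. ∠LWZ = 80°  [K on ray WL]
2. ∠LKZ = 119°  [linear pair at K on WL]
3. ∠KLZ = 50°  [△ZKL]
4. ∠WLZ = 50°  [K on ray LW]
5. ∠LZW = 50°  [△ZWL]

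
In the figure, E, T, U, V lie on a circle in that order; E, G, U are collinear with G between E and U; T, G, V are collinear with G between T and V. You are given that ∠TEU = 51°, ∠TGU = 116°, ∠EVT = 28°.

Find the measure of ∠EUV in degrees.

∠EUV = 65°

1. ∠TVU = 51°  [same arc TU]
2. ∠EGV = 116°  [vertical angles at G]
3. ∠UGV = 64°  [linear pair at G on EU]
4. ∠EUV = 65°  [△UGV]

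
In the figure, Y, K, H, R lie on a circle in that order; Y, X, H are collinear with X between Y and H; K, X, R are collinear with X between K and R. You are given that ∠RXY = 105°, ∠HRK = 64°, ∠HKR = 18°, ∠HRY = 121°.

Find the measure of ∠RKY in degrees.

∠RKY = 41°

1. ∠HXK = 105°  [vertical angles at X]
2. ∠HYK = 64°  [same arc KH]
3. ∠KXY = 75°  [linear pair at X on YH]
4. ∠RKY = 41°  [△YXK]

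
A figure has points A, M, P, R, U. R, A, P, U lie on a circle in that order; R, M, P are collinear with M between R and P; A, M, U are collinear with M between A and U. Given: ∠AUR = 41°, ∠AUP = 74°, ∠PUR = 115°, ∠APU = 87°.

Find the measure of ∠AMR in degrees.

∠AMR = 60°

1. ∠APR = 41°  [same arc RA]
2. ∠PAU = 19°  [△APU]
3. ∠AMP = 120°  [△AMP]
4. ∠AMR = 60°  [linear pair at M on RP]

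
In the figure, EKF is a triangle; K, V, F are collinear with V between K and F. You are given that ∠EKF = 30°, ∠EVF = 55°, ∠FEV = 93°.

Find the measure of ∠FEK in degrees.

1. ∠EFV = 32°  [△EVF]
2. ∠EFK = 32°  [V on ray FK]
3. ∠FEK = 118°  [△EKF]

∠FEK = 118°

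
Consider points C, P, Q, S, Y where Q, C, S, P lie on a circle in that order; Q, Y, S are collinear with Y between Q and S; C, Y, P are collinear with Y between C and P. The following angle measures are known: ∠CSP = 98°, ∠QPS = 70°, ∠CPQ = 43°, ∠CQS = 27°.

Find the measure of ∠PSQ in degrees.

1. ∠CQP = 82°  [cyclic QCSP, opposite ∠Q+∠S]
2. ∠PCQ = 55°  [△QCP]
3. ∠PSQ = 55°  [same arc QP]

∠PSQ = 55°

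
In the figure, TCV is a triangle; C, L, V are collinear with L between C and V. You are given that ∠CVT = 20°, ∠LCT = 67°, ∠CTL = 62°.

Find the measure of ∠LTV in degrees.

1. ∠LVT = 20°  [L on ray VC]
2. ∠CLT = 51°  [△TCL]
3. ∠TLV = 129°  [linear pair at L on CV]
4. ∠LTV = 31°  [△TLV]

∠LTV = 31°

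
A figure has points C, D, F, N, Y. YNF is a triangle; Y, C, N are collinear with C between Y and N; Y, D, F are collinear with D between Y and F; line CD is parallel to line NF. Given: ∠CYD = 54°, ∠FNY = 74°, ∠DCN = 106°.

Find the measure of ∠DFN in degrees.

1. ∠FYN = 54°  [C on YN, D on YF]
2. ∠NFY = 52°  [△YNF]
3. ∠DFN = 52°  [D on ray FY]

∠DFN = 52°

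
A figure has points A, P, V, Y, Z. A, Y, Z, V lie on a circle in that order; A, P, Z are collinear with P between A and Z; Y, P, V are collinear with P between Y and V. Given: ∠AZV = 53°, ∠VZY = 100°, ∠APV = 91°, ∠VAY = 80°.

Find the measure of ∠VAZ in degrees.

1. ∠AYV = 53°  [same arc AV]
2. ∠AVY = 47°  [△AYV]
3. ∠VAZ = 42°  [△APV]

∠VAZ = 42°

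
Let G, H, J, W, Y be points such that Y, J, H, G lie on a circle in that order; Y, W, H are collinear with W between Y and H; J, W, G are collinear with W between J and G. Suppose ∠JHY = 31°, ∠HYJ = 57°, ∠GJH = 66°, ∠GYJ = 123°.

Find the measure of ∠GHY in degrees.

1. ∠HJY = 92°  [△YJH]
2. ∠GYH = 66°  [same arc HG]
3. ∠HGY = 88°  [cyclic YJHG, opposite ∠J+∠G]
4. ∠GHY = 26°  [△YHG]

∠GHY = 26°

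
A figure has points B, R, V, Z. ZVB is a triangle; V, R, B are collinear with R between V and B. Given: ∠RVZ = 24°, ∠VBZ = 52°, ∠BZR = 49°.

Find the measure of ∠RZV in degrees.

∠RZV = 55°

1. ∠RBZ = 52°  [R on ray BV]
2. ∠BRZ = 79°  [△ZRB]
3. ∠VRZ = 101°  [linear pair at R on VB]
4. ∠RZV = 55°  [△ZVR]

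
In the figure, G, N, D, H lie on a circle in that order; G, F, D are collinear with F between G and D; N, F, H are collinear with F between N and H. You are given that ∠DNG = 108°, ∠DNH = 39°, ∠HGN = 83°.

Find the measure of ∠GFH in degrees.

1. ∠DHG = 72°  [cyclic GNDH, opposite ∠N+∠H]
2. ∠DGH = 39°  [same arc DH]
3. ∠HDN = 97°  [cyclic GNDH, opposite ∠G+∠D]
4. ∠GDH = 69°  [△GDH]
5. ∠DHN = 44°  [△NDH]
6. ∠DFH = 67°  [△DFH]
7. ∠GFH = 113°  [linear pair at F on GD]

∠GFH = 113°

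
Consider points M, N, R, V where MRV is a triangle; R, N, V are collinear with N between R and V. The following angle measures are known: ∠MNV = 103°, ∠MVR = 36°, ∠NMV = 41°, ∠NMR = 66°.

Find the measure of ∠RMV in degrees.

1. ∠MNR = 77°  [linear pair at N on RV]
2. ∠MRN = 37°  [△MRN]
3. ∠MRV = 37°  [N on ray RV]
4. ∠RMV = 107°  [△MRV]

∠RMV = 107°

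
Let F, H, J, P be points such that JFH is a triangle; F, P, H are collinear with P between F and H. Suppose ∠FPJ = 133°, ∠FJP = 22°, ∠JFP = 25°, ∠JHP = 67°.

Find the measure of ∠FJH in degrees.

∠FJH = 88°

1. ∠HFJ = 25°  [P on ray FH]
2. ∠FHJ = 67°  [P on ray HF]
3. ∠FJH = 88°  [△JFH]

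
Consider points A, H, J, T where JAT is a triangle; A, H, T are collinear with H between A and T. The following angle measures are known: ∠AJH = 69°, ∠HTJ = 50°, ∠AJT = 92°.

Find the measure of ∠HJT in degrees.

∠HJT = 23°

1. ∠ATJ = 50°  [H on ray TA]
2. ∠JAT = 38°  [△JAT]
3. ∠HAJ = 38°  [H on ray AT]
4. ∠AHJ = 73°  [△JAH]
5. ∠JHT = 107°  [linear pair at H on AT]
6. ∠HJT = 23°  [△JHT]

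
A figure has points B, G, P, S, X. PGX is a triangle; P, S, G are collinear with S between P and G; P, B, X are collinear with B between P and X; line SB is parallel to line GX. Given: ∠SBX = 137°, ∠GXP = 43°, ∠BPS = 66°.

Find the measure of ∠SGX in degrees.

1. ∠PBS = 43°  [linear pair at B on PX]
2. ∠BSP = 71°  [△PSB]
3. ∠BSG = 109°  [linear pair at S on PG]
4. ∠SGX = 71°  [SB∥GX, co-interior at G–S]

∠SGX = 71°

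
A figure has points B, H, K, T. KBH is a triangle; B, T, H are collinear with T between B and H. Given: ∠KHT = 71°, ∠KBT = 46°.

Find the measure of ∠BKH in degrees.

1. ∠BHK = 71°  [T on ray HB]
2. ∠HBK = 46°  [T on ray BH]
3. ∠BKH = 63°  [△KBH]

∠BKH = 63°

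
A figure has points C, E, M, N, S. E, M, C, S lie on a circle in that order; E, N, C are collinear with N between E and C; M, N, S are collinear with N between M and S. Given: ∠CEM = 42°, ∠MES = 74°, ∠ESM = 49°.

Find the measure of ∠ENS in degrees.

∠ENS = 99°

1. ∠CSM = 42°  [same arc MC]
2. ∠MCS = 106°  [cyclic EMCS, opposite ∠E+∠C]
3. ∠ECM = 49°  [same arc EM]
4. ∠CMS = 32°  [△MCS]
5. ∠CNM = 99°  [△MNC]
6. ∠ENS = 99°  [vertical angles at N]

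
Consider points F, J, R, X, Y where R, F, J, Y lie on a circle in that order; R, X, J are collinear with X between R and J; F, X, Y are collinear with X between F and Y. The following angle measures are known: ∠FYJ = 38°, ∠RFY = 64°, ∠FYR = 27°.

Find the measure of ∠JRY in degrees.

1. ∠FRJ = 38°  [same arc FJ]
2. ∠FXR = 78°  [△RXF]
3. ∠FJR = 27°  [same arc RF]
4. ∠FXJ = 102°  [linear pair at X on RJ]
5. ∠JFY = 51°  [△FXJ]
6. ∠JRY = 51°  [same arc JY]

∠JRY = 51°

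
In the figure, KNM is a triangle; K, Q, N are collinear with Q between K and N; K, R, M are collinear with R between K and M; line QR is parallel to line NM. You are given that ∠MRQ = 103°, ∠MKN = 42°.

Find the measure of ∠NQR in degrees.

∠NQR = 119°

1. ∠KRQ = 77°  [linear pair at R on KM]
2. ∠QKR = 42°  [Q on KN, R on KM]
3. ∠KQR = 61°  [△KQR]
4. ∠NQR = 119°  [linear pair at Q on KN]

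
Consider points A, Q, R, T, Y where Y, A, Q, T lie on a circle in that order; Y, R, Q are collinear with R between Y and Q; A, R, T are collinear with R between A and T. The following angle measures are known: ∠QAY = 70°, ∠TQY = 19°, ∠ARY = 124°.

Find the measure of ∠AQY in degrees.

∠AQY = 73°

1. ∠QTY = 110°  [cyclic YAQT, opposite ∠A+∠T]
2. ∠QYT = 51°  [△YQT]
3. ∠ARQ = 56°  [linear pair at R on YQ]
4. ∠QAT = 51°  [same arc QT]
5. ∠AQY = 73°  [△ARQ]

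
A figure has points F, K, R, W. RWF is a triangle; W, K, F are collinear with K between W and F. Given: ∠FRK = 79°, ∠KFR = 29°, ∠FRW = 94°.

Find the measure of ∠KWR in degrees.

∠KWR = 57°

1. ∠RFW = 29°  [K on ray FW]
2. ∠FWR = 57°  [△RWF]
3. ∠KWR = 57°  [K on ray WF]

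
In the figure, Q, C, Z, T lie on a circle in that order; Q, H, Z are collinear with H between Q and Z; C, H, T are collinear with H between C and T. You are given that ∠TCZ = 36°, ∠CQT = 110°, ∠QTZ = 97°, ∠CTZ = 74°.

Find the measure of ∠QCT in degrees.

∠QCT = 47°

1. ∠TQZ = 36°  [same arc ZT]
2. ∠QZT = 47°  [△QZT]
3. ∠QCT = 47°  [same arc QT]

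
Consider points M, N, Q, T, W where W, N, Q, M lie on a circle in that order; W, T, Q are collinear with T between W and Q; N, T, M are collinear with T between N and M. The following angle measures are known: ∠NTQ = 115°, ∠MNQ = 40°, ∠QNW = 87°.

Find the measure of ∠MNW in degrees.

1. ∠NTW = 65°  [linear pair at T on WQ]
2. ∠NQW = 25°  [△NTQ]
3. ∠NWQ = 68°  [△WNQ]
4. ∠MNW = 47°  [△WTN]

∠MNW = 47°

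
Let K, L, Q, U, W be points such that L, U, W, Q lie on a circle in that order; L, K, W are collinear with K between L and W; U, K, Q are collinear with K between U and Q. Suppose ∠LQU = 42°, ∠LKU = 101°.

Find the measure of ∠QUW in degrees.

1. ∠LWU = 42°  [same arc LU]
2. ∠UKW = 79°  [linear pair at K on LW]
3. ∠QUW = 59°  [△UKW]

∠QUW = 59°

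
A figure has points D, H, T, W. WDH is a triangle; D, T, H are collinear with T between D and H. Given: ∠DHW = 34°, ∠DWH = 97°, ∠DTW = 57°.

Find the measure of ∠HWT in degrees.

∠HWT = 23°

1. ∠THW = 34°  [T on ray HD]
2. ∠HTW = 123°  [linear pair at T on DH]
3. ∠HWT = 23°  [△WTH]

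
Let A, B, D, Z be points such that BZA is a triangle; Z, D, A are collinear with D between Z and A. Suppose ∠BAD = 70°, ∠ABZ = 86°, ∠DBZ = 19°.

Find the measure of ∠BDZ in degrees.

1. ∠BAZ = 70°  [D on ray AZ]
2. ∠AZB = 24°  [△BZA]
3. ∠BZD = 24°  [D on ray ZA]
4. ∠BDZ = 137°  [△BZD]

∠BDZ = 137°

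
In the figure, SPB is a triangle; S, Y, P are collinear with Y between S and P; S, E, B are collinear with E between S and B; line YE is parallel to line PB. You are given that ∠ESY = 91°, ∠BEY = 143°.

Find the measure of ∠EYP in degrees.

∠EYP = 128°

1. ∠SEY = 37°  [linear pair at E on SB]
2. ∠EYS = 52°  [△SYE]
3. ∠EYP = 128°  [linear pair at Y on SP]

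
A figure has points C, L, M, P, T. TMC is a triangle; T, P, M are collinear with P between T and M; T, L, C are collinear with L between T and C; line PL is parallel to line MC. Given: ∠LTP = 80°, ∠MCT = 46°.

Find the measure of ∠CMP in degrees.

∠CMP = 54°

1. ∠CTM = 80°  [P on TM, L on TC]
2. ∠CMT = 54°  [△TMC]
3. ∠CMP = 54°  [P on ray MT]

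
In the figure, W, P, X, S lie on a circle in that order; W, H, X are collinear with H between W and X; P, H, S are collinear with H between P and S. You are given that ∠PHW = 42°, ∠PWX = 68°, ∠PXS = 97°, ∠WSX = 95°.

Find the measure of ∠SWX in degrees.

1. ∠PSX = 68°  [same arc PX]
2. ∠SPX = 15°  [△PXS]
3. ∠SWX = 15°  [same arc XS]

∠SWX = 15°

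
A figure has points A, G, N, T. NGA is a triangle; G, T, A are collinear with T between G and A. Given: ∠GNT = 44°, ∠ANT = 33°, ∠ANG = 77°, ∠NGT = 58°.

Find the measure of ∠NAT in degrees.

1. ∠GTN = 78°  [△NGT]
2. ∠ATN = 102°  [linear pair at T on GA]
3. ∠NAT = 45°  [△NTA]

∠NAT = 45°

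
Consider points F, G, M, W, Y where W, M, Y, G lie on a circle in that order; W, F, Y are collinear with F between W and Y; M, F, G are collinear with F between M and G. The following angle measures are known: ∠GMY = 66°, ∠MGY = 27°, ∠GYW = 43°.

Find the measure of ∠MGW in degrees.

1. ∠GYM = 87°  [△MYG]
2. ∠GMW = 43°  [same arc WG]
3. ∠GWM = 93°  [cyclic WMYG, opposite ∠W+∠Y]
4. ∠MGW = 44°  [△WMG]

∠MGW = 44°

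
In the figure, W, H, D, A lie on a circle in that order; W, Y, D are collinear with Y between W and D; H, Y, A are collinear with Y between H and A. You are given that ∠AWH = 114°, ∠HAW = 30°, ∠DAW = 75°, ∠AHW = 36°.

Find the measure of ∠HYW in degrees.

1. ∠HDW = 30°  [same arc WH]
2. ∠DHW = 105°  [cyclic WHDA, opposite ∠H+∠A]
3. ∠DWH = 45°  [△WHD]
4. ∠HYW = 99°  [△WYH]

∠HYW = 99°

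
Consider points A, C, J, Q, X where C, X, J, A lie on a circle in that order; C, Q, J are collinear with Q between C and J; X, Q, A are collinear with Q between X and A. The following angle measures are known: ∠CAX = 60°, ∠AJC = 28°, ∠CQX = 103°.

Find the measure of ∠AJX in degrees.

1. ∠CJX = 60°  [same arc CX]
2. ∠AQJ = 103°  [vertical angles at Q]
3. ∠JQX = 77°  [linear pair at Q on CJ]
4. ∠AXJ = 43°  [△XQJ]
5. ∠JAX = 49°  [△JQA]
6. ∠AJX = 88°  [△XJA]

∠AJX = 88°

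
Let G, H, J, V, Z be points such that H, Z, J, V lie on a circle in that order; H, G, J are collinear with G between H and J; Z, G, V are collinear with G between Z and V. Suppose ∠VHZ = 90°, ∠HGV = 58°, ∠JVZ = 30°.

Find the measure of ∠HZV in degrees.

1. ∠JGZ = 58°  [vertical angles at G]
2. ∠JHZ = 30°  [same arc ZJ]
3. ∠HGZ = 122°  [linear pair at G on HJ]
4. ∠HZV = 28°  [△HGZ]

∠HZV = 28°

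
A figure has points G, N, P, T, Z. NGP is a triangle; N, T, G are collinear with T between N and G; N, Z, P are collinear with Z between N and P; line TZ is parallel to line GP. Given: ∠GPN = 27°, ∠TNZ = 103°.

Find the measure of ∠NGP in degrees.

∠NGP = 50°

1. ∠NZT = 27°  [TZ∥GP, corresponding at Z]
2. ∠NTZ = 50°  [△NTZ]
3. ∠NGP = 50°  [TZ∥GP, corresponding at T]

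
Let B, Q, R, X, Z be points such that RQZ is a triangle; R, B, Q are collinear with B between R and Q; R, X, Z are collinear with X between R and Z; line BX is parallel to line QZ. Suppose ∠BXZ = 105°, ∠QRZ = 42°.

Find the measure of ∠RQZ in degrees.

1. ∠BXR = 75°  [linear pair at X on RZ]
2. ∠BRX = 42°  [B on RQ, X on RZ]
3. ∠RBX = 63°  [△RBX]
4. ∠RQZ = 63°  [BX∥QZ, corresponding at B]

∠RQZ = 63°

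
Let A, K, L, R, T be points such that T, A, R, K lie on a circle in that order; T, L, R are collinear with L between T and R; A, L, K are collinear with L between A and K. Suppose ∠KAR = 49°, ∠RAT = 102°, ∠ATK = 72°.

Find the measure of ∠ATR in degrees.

∠ATR = 23°

1. ∠ARK = 108°  [cyclic TARK, opposite ∠T+∠R]
2. ∠AKR = 23°  [△ARK]
3. ∠ATR = 23°  [same arc AR]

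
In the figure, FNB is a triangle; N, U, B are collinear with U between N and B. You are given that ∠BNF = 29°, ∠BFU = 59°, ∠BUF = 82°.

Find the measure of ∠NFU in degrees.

1. ∠FNU = 29°  [U on ray NB]
2. ∠FUN = 98°  [linear pair at U on NB]
3. ∠NFU = 53°  [△FNU]

∠NFU = 53°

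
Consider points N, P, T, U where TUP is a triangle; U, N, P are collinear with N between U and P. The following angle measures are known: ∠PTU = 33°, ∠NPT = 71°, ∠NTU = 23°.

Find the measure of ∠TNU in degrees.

∠TNU = 81°

1. ∠TPU = 71°  [N on ray PU]
2. ∠PUT = 76°  [△TUP]
3. ∠NUT = 76°  [N on ray UP]
4. ∠TNU = 81°  [△TUN]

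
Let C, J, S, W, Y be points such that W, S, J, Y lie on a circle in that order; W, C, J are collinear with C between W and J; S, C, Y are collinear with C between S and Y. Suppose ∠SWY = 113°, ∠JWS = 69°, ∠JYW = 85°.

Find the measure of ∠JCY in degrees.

1. ∠SJY = 67°  [cyclic WSJY, opposite ∠W+∠J]
2. ∠JYS = 69°  [same arc SJ]
3. ∠JSY = 44°  [△SJY]
4. ∠JWY = 44°  [same arc JY]
5. ∠WJY = 51°  [△WJY]
6. ∠JCY = 60°  [△JCY]

∠JCY = 60°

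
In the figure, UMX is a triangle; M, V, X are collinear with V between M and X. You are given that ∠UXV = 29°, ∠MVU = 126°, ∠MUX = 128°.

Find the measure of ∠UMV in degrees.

∠UMV = 23°

1. ∠MXU = 29°  [V on ray XM]
2. ∠UMX = 23°  [△UMX]
3. ∠UMV = 23°  [V on ray MX]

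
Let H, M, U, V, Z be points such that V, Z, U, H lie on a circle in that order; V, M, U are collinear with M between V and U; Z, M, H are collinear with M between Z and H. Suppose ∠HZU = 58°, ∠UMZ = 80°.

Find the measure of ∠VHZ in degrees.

1. ∠HVU = 58°  [same arc UH]
2. ∠HMV = 80°  [vertical angles at M]
3. ∠VHZ = 42°  [△VMH]

∠VHZ = 42°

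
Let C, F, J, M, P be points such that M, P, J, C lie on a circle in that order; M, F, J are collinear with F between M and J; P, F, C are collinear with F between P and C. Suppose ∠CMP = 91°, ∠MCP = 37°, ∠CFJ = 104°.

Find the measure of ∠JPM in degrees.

1. ∠CPM = 52°  [△MPC]
2. ∠MJP = 37°  [same arc MP]
3. ∠MFP = 104°  [vertical angles at F]
4. ∠JMP = 24°  [△MFP]
5. ∠JPM = 119°  [△MPJ]

∠JPM = 119°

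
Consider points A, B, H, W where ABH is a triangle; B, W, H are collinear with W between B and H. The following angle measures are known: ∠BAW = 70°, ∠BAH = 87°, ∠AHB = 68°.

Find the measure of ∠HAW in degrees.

∠HAW = 17°

1. ∠ABH = 25°  [△ABH]
2. ∠AHW = 68°  [W on ray HB]
3. ∠ABW = 25°  [W on ray BH]
4. ∠AWB = 85°  [△ABW]
5. ∠AWH = 95°  [linear pair at W on BH]
6. ∠HAW = 17°  [△AWH]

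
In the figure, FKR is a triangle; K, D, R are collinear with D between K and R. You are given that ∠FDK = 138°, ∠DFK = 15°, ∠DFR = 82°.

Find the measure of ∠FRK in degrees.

∠FRK = 56°

1. ∠FDR = 42°  [linear pair at D on KR]
2. ∠DRF = 56°  [△FDR]
3. ∠FRK = 56°  [D on ray RK]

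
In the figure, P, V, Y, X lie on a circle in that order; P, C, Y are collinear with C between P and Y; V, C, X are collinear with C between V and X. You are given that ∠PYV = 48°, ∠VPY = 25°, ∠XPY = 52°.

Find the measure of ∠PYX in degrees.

∠PYX = 55°

1. ∠PVY = 107°  [△PVY]
2. ∠PXY = 73°  [cyclic PVYX, opposite ∠V+∠X]
3. ∠PYX = 55°  [△PYX]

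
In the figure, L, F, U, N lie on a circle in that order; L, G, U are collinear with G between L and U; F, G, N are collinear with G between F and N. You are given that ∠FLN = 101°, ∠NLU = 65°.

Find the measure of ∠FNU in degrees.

∠FNU = 36°

1. ∠FUN = 79°  [cyclic LFUN, opposite ∠L+∠U]
2. ∠NFU = 65°  [same arc UN]
3. ∠FNU = 36°  [△FUN]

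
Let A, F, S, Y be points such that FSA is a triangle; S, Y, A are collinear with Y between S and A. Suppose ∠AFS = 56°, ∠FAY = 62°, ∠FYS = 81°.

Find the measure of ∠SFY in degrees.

1. ∠FAS = 62°  [Y on ray AS]
2. ∠ASF = 62°  [△FSA]
3. ∠FSY = 62°  [Y on ray SA]
4. ∠SFY = 37°  [△FSY]

∠SFY = 37°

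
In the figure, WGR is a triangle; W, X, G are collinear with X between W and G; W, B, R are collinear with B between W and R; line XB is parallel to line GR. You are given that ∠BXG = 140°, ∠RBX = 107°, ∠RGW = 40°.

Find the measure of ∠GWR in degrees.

1. ∠BXW = 40°  [linear pair at X on WG]
2. ∠WBX = 73°  [linear pair at B on WR]
3. ∠BWX = 67°  [△WXB]
4. ∠GWR = 67°  [X on WG, B on WR]

∠GWR = 67°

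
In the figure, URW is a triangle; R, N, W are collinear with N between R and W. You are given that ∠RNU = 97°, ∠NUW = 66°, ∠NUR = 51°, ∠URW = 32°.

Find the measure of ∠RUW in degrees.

∠RUW = 117°

1. ∠UNW = 83°  [linear pair at N on RW]
2. ∠NWU = 31°  [△UNW]
3. ∠RWU = 31°  [N on ray WR]
4. ∠RUW = 117°  [△URW]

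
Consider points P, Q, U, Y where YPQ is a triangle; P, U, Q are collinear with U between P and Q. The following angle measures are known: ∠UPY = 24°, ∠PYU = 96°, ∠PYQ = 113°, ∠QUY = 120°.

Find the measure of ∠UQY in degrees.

∠UQY = 43°

1. ∠QPY = 24°  [U on ray PQ]
2. ∠PQY = 43°  [△YPQ]
3. ∠UQY = 43°  [U on ray QP]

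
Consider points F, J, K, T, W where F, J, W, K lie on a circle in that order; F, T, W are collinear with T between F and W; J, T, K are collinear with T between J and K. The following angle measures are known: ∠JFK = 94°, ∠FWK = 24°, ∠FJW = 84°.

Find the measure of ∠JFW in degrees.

1. ∠FJK = 24°  [same arc FK]
2. ∠FKJ = 62°  [△FJK]
3. ∠FWJ = 62°  [same arc FJ]
4. ∠JFW = 34°  [△FJW]

∠JFW = 34°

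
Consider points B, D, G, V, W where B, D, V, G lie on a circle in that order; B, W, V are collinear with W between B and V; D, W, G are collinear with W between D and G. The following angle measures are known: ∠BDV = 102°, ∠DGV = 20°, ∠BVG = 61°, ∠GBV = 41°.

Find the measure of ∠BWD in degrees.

1. ∠DBV = 20°  [same arc DV]
2. ∠BDG = 61°  [same arc BG]
3. ∠BWD = 99°  [△BWD]

∠BWD = 99°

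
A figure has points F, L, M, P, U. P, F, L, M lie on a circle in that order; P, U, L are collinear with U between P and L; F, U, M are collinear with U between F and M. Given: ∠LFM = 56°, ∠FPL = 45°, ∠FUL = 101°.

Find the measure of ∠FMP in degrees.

∠FMP = 23°

1. ∠LPM = 56°  [same arc LM]
2. ∠MUP = 101°  [vertical angles at U]
3. ∠FMP = 23°  [△PUM]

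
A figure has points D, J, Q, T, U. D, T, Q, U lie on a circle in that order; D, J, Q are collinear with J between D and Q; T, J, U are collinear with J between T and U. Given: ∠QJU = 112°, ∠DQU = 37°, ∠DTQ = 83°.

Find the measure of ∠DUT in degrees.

∠DUT = 66°

1. ∠DJU = 68°  [linear pair at J on DQ]
2. ∠DUQ = 97°  [cyclic DTQU, opposite ∠T+∠U]
3. ∠QDU = 46°  [△DQU]
4. ∠DUT = 66°  [△DJU]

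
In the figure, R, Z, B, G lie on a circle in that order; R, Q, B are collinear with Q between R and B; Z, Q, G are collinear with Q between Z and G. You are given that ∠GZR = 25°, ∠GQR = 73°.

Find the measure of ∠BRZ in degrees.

1. ∠GBR = 25°  [same arc RG]
2. ∠BQG = 107°  [linear pair at Q on RB]
3. ∠BGZ = 48°  [△BQG]
4. ∠BRZ = 48°  [same arc ZB]

∠BRZ = 48°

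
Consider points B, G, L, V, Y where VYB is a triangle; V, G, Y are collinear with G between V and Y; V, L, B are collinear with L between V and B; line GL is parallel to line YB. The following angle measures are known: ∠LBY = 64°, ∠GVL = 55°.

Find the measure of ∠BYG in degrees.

∠BYG = 61°

1. ∠VBY = 64°  [L on ray BV]
2. ∠BVY = 55°  [G on VY, L on VB]
3. ∠BYV = 61°  [△VYB]
4. ∠BYG = 61°  [G on ray YV]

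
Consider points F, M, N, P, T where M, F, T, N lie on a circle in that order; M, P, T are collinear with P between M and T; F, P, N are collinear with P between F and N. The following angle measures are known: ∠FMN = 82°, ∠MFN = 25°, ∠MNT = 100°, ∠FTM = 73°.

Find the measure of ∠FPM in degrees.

1. ∠MFT = 80°  [cyclic MFTN, opposite ∠F+∠N]
2. ∠FMT = 27°  [△MFT]
3. ∠FPM = 128°  [△MPF]

∠FPM = 128°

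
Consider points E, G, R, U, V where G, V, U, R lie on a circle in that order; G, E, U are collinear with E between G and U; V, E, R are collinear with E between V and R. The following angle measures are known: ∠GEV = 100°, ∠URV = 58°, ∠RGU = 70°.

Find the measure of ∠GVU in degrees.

1. ∠UEV = 80°  [linear pair at E on GU]
2. ∠UGV = 58°  [same arc VU]
3. ∠RVU = 70°  [same arc UR]
4. ∠GUV = 30°  [△VEU]
5. ∠GVU = 92°  [△GVU]

∠GVU = 92°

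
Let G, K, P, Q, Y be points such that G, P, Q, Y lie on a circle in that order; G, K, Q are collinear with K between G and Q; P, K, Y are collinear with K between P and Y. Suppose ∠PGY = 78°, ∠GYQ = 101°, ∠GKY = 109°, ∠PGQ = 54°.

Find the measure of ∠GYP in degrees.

1. ∠GPQ = 79°  [cyclic GPQY, opposite ∠P+∠Y]
2. ∠GQP = 47°  [△GPQ]
3. ∠GYP = 47°  [same arc GP]

∠GYP = 47°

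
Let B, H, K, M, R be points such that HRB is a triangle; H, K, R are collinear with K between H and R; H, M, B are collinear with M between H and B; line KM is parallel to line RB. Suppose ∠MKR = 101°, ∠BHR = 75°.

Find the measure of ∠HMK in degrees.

∠HMK = 26°

1. ∠HKM = 79°  [linear pair at K on HR]
2. ∠KHM = 75°  [K on HR, M on HB]
3. ∠HMK = 26°  [△HKM]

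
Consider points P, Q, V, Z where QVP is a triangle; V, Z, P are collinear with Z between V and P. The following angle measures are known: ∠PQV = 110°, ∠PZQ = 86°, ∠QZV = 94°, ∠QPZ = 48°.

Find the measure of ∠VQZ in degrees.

1. ∠QPV = 48°  [Z on ray PV]
2. ∠PVQ = 22°  [△QVP]
3. ∠QVZ = 22°  [Z on ray VP]
4. ∠VQZ = 64°  [△QVZ]

∠VQZ = 64°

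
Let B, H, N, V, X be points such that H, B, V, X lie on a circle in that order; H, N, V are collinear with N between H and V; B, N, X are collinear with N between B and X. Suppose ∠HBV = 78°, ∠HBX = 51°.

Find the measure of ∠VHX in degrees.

1. ∠HXV = 102°  [cyclic HBVX, opposite ∠B+∠X]
2. ∠HVX = 51°  [same arc HX]
3. ∠VHX = 27°  [△HVX]

∠VHX = 27°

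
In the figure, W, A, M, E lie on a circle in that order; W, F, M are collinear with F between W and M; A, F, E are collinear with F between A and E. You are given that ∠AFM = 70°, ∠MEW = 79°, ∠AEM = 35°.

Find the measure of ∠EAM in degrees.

1. ∠MAW = 101°  [cyclic WAME, opposite ∠A+∠E]
2. ∠AWM = 35°  [same arc AM]
3. ∠AMW = 44°  [△WAM]
4. ∠EAM = 66°  [△AFM]

∠EAM = 66°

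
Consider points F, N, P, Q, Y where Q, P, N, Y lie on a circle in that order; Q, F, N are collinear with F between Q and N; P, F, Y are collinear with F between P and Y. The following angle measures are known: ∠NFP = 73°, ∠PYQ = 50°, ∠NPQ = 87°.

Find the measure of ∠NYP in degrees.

∠NYP = 43°

1. ∠PNQ = 50°  [same arc QP]
2. ∠NQP = 43°  [△QPN]
3. ∠NYP = 43°  [same arc PN]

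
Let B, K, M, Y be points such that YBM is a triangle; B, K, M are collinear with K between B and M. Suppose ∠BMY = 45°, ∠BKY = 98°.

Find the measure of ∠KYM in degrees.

∠KYM = 53°

1. ∠KMY = 45°  [K on ray MB]
2. ∠MKY = 82°  [linear pair at K on BM]
3. ∠KYM = 53°  [△YKM]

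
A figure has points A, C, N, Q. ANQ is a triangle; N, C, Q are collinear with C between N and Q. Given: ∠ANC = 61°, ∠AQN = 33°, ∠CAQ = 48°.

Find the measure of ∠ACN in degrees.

1. ∠AQC = 33°  [C on ray QN]
2. ∠ACQ = 99°  [△ACQ]
3. ∠ACN = 81°  [linear pair at C on NQ]

∠ACN = 81°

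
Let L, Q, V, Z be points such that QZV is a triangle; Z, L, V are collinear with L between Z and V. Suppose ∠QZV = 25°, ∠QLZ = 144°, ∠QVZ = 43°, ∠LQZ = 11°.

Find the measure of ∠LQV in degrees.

∠LQV = 101°

1. ∠QLV = 36°  [linear pair at L on ZV]
2. ∠LVQ = 43°  [L on ray VZ]
3. ∠LQV = 101°  [△QLV]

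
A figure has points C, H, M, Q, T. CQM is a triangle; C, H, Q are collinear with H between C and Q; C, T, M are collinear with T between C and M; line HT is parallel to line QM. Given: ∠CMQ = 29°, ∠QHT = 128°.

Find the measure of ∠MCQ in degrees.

∠MCQ = 99°

1. ∠CTH = 29°  [HT∥QM, corresponding at T]
2. ∠CHT = 52°  [linear pair at H on CQ]
3. ∠HCT = 99°  [△CHT]
4. ∠MCQ = 99°  [H on CQ, T on CM]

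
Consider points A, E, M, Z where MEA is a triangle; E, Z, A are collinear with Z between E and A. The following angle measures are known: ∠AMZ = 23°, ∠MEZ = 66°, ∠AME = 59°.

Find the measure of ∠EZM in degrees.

∠EZM = 78°

1. ∠AEM = 66°  [Z on ray EA]
2. ∠EAM = 55°  [△MEA]
3. ∠MAZ = 55°  [Z on ray AE]
4. ∠AZM = 102°  [△MZA]
5. ∠EZM = 78°  [linear pair at Z on EA]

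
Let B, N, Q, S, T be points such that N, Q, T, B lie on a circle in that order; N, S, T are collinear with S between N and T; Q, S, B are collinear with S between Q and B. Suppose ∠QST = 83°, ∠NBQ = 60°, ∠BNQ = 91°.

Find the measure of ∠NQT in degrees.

∠NQT = 66°

1. ∠NSQ = 97°  [linear pair at S on NT]
2. ∠NTQ = 60°  [same arc NQ]
3. ∠BQN = 29°  [△NQB]
4. ∠QNT = 54°  [△NSQ]
5. ∠NQT = 66°  [△NQT]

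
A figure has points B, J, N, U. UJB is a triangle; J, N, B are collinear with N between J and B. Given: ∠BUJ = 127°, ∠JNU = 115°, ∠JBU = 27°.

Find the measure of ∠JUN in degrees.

1. ∠BJU = 26°  [△UJB]
2. ∠NJU = 26°  [N on ray JB]
3. ∠JUN = 39°  [△UJN]

∠JUN = 39°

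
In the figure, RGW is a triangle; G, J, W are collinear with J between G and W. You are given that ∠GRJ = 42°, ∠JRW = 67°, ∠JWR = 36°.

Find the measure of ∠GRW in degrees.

∠GRW = 109°

1. ∠RJW = 77°  [△RJW]
2. ∠GWR = 36°  [J on ray WG]
3. ∠GJR = 103°  [linear pair at J on GW]
4. ∠JGR = 35°  [△RGJ]
5. ∠RGW = 35°  [J on ray GW]
6. ∠GRW = 109°  [△RGW]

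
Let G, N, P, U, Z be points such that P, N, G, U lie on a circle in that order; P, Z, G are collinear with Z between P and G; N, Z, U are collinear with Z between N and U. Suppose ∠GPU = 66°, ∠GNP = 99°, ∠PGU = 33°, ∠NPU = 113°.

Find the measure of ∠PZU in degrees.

∠PZU = 80°

1. ∠PNU = 33°  [same arc PU]
2. ∠NUP = 34°  [△PNU]
3. ∠PZU = 80°  [△PZU]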